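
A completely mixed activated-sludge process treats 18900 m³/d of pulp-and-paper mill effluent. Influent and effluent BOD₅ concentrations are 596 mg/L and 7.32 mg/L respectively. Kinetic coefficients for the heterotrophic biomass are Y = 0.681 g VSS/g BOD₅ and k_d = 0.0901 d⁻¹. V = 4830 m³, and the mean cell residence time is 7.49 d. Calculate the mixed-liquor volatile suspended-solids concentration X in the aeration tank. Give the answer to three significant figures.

X ≈ 7020 mg/L

From V·X·(1 + k_d·θ_c) = Y·Q·(S₀ − S)·θ_c: X = 0.681 × 18900 × (596 − 7.32) × 7.49 / [4830 × (1 + 0.0901 × 7.49)] = 7015 mg/L.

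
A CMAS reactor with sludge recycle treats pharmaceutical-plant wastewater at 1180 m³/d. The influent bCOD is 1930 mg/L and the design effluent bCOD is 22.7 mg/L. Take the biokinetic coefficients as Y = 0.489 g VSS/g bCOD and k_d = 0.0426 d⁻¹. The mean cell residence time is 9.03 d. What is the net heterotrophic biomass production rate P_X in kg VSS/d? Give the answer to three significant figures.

P_X ≈ 795 kg VSS/d

The observed yield is Y_obs = Y/(1 + k_d·θ_c) = 0.489 / (1 + 0.0426 × 9.03) = 0.489 / 1.385 = 0.3532 g VSS per g bCOD removed.
ΔS = 1930 − 22.7 = 1907 mg/L, so the substrate removal rate is 1180 × 1907/1000 = 2251 kg bCOD/d.
Biomass produced: P_X = Y_obs·Q·ΔS = 0.3532 × 2251 ≈ 794.8 kg VSS/d.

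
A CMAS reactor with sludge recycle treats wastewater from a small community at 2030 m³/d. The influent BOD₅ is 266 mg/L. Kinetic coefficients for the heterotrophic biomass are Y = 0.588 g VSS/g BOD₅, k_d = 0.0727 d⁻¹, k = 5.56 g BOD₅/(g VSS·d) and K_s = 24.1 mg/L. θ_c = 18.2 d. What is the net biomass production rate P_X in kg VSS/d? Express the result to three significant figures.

From the Monod/SRT balance for a CMAS, S = K_s·(1+k_d θ_c)/[θ_c·(Y k − k_d) − 1] = 24.1 × (1 + 0.0727 × 18.2) / [18.2 × (0.588 × 5.56 − 0.0727) − 1] = 55.99 / 57.18 = 0.9792 mg/L.
Y_obs = Y / (1 + k_d θ_c) = 0.588 / (1 + 0.0727 × 18.2) = 0.588 / 2.323 = 0.2531.
Substrate removed = Q·(S₀ − S) = 2030 m³/d × (266 − 0.979) g/m³ = 5.38×10^5 g/d = 538.0 kg/d.
P_X = Y_obs · Q(S₀ − S) = 0.2531 × 538.0 = 136.2 kg VSS/d.

P_X ≈ 136 kg VSS/d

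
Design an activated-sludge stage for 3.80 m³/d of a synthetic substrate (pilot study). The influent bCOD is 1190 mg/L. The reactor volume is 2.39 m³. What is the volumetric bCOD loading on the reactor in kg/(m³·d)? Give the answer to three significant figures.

L_v ≈ 1.89 kg bCOD/(m³·d)

Volumetric loading L_v = Q·S₀ / V = 3.80 × 1190 g/m³ / 2.390 m³ = 1892 g/(m³·d) = 1.892 kg bCOD/(m³·d).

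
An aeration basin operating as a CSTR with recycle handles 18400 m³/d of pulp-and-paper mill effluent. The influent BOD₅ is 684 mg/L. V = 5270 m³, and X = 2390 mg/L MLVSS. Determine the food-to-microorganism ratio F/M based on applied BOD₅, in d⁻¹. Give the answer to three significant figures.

Food-to-microorganism ratio F/M = Q S₀ / (V X) = 18400 × 684 / (5270 × 2390) = 0.9992 d⁻¹.

F/M ≈ 0.999 d⁻¹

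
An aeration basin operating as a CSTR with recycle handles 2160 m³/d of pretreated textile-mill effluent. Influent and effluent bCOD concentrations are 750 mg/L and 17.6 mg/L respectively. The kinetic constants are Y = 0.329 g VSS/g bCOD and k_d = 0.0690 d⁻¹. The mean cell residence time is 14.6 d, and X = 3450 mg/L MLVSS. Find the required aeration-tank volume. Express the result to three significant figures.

Steady-state biomass mass balance: V·X·(1 + k_d·θ_c) = Y·Q·(S₀ − S)·θ_c, so V = 0.329 × 2160 × (750 − 17.6) × 14.6 / [3450 × (1 + 0.0690 × 14.6)] = 7.6×10^6 / 6926 = 1097 m³.

V ≈ 1100 m³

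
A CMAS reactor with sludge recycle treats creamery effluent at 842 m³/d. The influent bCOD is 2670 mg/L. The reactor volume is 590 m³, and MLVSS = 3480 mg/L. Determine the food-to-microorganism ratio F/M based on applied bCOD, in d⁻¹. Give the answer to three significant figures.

F/M ≈ 1.09 d⁻¹

F/M = applied load / biomass = Q·S₀/(V·X) = 842 × 2670 / (590.0 × 3480) = 1.095 d⁻¹.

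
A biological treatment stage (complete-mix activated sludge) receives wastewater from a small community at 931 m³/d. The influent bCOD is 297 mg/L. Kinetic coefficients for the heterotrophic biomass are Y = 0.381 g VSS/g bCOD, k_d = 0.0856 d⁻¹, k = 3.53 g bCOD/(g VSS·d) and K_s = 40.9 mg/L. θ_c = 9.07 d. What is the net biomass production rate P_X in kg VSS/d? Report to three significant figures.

P_X ≈ 57.9 kg VSS/d

For a completely mixed reactor with recycle the Lawrence–McCarty relation gives S = K_s·(1 + k_d·θ_c) / [θ_c·(Y·k − k_d) − 1] = 40.9 × (1 + 0.0856 × 9.07) / [9.07 × (0.381 × 3.53 − 0.0856) − 1] = 72.65 / 10.42 = 6.971 mg/L.
Y_obs = Y / (1 + k_d θ_c) = 0.381 / (1 + 0.0856 × 9.07) = 0.381 / 1.776 = 0.2145.
Q·(S₀ − S) = 931 × (297 − 6.97) × 10⁻³ = 270.0 kg/d removed.
So the net sludge growth is P_X = 0.2145 × 270.0 = 57.91 kg VSS/d.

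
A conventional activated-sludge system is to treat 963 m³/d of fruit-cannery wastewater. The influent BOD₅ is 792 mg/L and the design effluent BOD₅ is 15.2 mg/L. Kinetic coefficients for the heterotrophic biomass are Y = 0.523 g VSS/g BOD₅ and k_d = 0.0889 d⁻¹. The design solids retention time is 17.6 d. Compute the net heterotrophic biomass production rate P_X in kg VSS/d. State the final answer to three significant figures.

Correct the yield for decay: Y_obs = Y/(1 + k_d θ_c) = 0.523 / (1 + 0.0889 × 17.6) = 0.523 / 2.565 = 0.2039.
Substrate removed = Q·(S₀ − S) = 963 m³/d × (792 − 15.2) g/m³ = 7.48×10^5 g/d = 748.1 kg/d.
Biomass produced: P_X = Y_obs·Q·ΔS = 0.2039 × 748.1 ≈ 152.5 kg VSS/d.

P_X ≈ 153 kg VSS/d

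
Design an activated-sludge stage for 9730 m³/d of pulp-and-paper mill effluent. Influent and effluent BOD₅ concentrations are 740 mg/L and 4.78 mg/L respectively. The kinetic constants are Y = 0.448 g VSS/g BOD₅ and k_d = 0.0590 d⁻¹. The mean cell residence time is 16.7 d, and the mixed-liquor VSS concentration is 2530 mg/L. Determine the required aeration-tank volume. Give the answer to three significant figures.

V ≈ 10700 m³

From the SRT design equation V = Y Q (S₀−S) θ_c / [X (1 + k_d θ_c)] = 0.448 × 9730 × (740 − 4.78) × 16.7 / [2530 × (1 + 0.0590 × 16.7)] = 5.35×10^7 / 5023 = 10656 m³.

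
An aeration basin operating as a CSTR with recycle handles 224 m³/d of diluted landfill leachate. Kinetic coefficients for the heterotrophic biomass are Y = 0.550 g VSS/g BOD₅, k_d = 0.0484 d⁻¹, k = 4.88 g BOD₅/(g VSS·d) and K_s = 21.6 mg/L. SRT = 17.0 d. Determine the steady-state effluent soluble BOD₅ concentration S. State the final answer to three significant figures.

S ≈ 0.899 mg/L

For a completely mixed reactor with recycle the Lawrence–McCarty relation gives S = K_s·(1 + k_d·θ_c) / [θ_c·(Y·k − k_d) − 1] = 21.6 × (1 + 0.0484 × 17.0) / [17.0 × (0.550 × 4.88 − 0.0484) − 1] = 39.37 / 43.81 = 0.8988 mg/L.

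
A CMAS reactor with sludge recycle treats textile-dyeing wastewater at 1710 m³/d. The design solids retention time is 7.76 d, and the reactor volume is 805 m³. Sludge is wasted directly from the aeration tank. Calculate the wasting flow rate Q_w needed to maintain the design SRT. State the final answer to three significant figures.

With mixed-liquor wasting, θ_c = V/Q_w, so Q_w = V/θ_c = 805.0/7.76 = 103.7 m³/d.

Q_w ≈ 104 m³/d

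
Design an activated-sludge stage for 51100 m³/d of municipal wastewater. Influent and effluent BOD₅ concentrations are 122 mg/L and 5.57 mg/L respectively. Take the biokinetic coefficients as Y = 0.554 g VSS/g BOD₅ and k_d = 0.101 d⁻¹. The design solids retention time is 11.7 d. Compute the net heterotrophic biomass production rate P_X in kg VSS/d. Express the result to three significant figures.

P_X ≈ 1510 kg VSS/d

Observed yield with endogenous decay: Y_obs = Y / (1 + k_d·θ_c) = 0.554 / (1 + 0.101 × 11.7) = 0.554 / 2.182 = 0.2539 g VSS/g BOD₅.
Substrate removed = Q·(S₀ − S) = 51100 m³/d × (122 − 5.57) g/m³ = 5.95×10^6 g/d = 5950 kg/d.
Biomass produced: P_X = Y_obs·Q·ΔS = 0.2539 × 5950 ≈ 1511 kg VSS/d.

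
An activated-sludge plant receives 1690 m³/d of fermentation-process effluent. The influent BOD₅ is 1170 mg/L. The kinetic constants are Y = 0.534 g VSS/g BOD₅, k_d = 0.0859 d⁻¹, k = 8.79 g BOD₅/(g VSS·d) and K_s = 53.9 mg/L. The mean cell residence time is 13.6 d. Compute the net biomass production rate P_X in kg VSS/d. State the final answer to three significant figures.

Effluent substrate depends only on kinetics and SRT: S = K_s(1 + k_d θ_c) / [θ_c(Yk − k_d) − 1] = 53.9 × (1 + 0.0859 × 13.6) / [13.6 × (0.534 × 8.79 − 0.0859) − 1] = 116.9 / 61.67 = 1.895 mg/L.
Y_obs = Y / (1 + k_d θ_c) = 0.534 / (1 + 0.0859 × 13.6) = 0.534 / 2.168 = 0.2463.
Substrate removed = Q·(S₀ − S) = 1690 m³/d × (1170 − 1.90) g/m³ = 1.97×10^6 g/d = 1974 kg/d.
Net biomass production P_X = Y_obs × Q·(S₀ − S) = 0.2463 × 1974 = 486.2 kg VSS/d.

P_X ≈ 486 kg VSS/d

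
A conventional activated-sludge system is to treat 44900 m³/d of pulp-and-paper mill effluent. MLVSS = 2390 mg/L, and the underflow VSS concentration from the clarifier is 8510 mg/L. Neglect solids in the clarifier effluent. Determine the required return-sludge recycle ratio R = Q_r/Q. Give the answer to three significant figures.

R ≈ 0.391

Mass balance around the secondary clarifier (neglecting effluent solids): R = X / (X_r − X) = 2390 / (8510 − 2390) = 0.3905.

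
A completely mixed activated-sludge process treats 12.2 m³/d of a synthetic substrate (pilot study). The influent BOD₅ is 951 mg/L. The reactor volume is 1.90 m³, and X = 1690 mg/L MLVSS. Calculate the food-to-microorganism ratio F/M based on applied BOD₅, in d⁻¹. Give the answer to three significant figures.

F/M = Q·S₀ / (V·X) = 12.2 × 951 / (1.900 × 1690) = 3.613 g BOD₅·(g VSS·d)⁻¹.

F/M ≈ 3.61 d⁻¹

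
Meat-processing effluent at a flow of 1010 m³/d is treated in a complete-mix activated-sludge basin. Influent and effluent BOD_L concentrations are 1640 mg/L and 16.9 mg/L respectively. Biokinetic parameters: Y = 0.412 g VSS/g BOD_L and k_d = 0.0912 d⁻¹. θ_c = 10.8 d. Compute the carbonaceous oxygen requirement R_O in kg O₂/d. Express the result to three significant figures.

R_O ≈ 1160 kg O₂/d

Correct the yield for decay: Y_obs = Y/(1 + k_d θ_c) = 0.412 / (1 + 0.0912 × 10.8) = 0.412 / 1.985 = 0.2076.
Mass of BOD_L removed per day: Q(S₀ − S) = 1010 × 1623 g/m³ = 1639 kg/d.
Biomass synthesised: P_X = Y_obs × 1639 = 340.3 kg VSS/d.
Carbonaceous O₂ demand = substrate oxidised − cell-mass equivalent = 1639 − 1.42 × 340.3 = 1156 kg O₂/d.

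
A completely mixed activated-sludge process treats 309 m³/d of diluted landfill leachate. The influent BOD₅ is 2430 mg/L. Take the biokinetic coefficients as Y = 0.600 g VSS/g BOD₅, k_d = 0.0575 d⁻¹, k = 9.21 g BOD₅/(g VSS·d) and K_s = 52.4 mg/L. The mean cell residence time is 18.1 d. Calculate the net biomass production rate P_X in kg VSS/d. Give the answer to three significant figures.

P_X ≈ 221 kg VSS/d

Effluent substrate depends only on kinetics and SRT: S = K_s(1 + k_d θ_c) / [θ_c(Yk − k_d) − 1] = 52.4 × (1 + 0.0575 × 18.1) / [18.1 × (0.600 × 9.21 − 0.0575) − 1] = 106.9 / 97.98 = 1.091 mg/L.
Correct the yield for decay: Y_obs = Y/(1 + k_d θ_c) = 0.600 / (1 + 0.0575 × 18.1) = 0.600 / 2.041 = 0.2940.
Substrate removed = Q·(S₀ − S) = 309 m³/d × (2430 − 1.09) g/m³ = 7.51×10^5 g/d = 750.5 kg/d.
Net biomass production P_X = Y_obs × Q·(S₀ − S) = 0.2940 × 750.5 = 220.7 kg VSS/d.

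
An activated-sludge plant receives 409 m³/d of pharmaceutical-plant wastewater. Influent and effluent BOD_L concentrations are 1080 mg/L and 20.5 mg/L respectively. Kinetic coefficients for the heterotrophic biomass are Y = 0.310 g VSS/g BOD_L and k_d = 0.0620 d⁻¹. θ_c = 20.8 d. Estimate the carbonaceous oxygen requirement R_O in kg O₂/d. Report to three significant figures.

The observed yield is Y_obs = Y/(1 + k_d·θ_c) = 0.310 / (1 + 0.0620 × 20.8) = 0.310 / 2.290 = 0.1354 g VSS per g BOD_L removed.
Mass of BOD_L removed per day: Q(S₀ − S) = 409 × 1060 g/m³ = 433.3 kg/d.
P_X = Y_obs·Q·(S₀ − S) = 0.1354 × 433.3 = 58.67 kg VSS/d.
Carbonaceous O₂ demand = substrate oxidised − cell-mass equivalent = 433.3 − 1.42 × 58.67 = 350.0 kg O₂/d.

R_O ≈ 350 kg O₂/d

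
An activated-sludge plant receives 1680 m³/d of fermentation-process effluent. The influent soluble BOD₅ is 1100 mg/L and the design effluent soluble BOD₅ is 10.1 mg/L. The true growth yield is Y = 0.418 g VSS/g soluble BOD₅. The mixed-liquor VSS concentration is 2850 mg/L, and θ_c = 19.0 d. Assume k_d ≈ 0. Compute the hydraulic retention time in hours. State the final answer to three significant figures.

τ ≈ 72.9 h

Biomass mass balance (decay neglected): V·X = Y·Q·(S₀ − S)·θ_c, so V = 0.418 × 1680 × (1100 − 10.1) × 19.0 / 2850 = 5102 m³.
Hydraulic retention time τ = V/Q = 5102 / 1680 = 3.037 d = 72.89 h.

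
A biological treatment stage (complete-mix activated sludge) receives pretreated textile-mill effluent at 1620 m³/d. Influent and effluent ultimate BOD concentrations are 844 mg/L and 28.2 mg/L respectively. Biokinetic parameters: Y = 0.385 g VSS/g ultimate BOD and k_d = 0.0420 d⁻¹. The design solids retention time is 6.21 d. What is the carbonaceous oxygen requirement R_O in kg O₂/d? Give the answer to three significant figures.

Correct the yield for decay: Y_obs = Y/(1 + k_d θ_c) = 0.385 / (1 + 0.0420 × 6.21) = 0.385 / 1.261 = 0.3054.
Mass of ultimate BOD removed per day: Q(S₀ − S) = 1620 × 815.8 g/m³ = 1322 kg/d.
Biomass synthesised: P_X = Y_obs × 1322 = 403.6 kg VSS/d.
Carbonaceous O₂ demand = substrate oxidised − cell-mass equivalent = 1322 − 1.42 × 403.6 = 748.5 kg O₂/d.

R_O ≈ 749 kg O₂/d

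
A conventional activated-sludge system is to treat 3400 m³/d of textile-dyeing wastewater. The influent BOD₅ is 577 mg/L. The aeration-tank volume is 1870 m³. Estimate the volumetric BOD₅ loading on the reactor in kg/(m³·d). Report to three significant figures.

L_v = Q S₀ / V = 3400 × 577 × 10⁻³ / 1870 = 1.049 kg/(m³·d).

L_v ≈ 1.05 kg BOD₅/(m³·d)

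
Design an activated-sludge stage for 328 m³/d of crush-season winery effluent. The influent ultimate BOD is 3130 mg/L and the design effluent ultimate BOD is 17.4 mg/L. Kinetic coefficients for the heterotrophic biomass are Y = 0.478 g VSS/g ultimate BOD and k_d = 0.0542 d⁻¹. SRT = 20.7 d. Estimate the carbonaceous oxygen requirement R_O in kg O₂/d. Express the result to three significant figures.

Observed yield with endogenous decay: Y_obs = Y / (1 + k_d·θ_c) = 0.478 / (1 + 0.0542 × 20.7) = 0.478 / 2.122 = 0.2253 g VSS/g ultimate BOD.
Mass of ultimate BOD removed per day: Q(S₀ − S) = 328 × 3113 g/m³ = 1021 kg/d.
Biomass synthesised: P_X = Y_obs × 1021 = 230.0 kg VSS/d.
Carbonaceous O₂ demand = substrate oxidised − cell-mass equivalent = 1021 − 1.42 × 230.0 = 694.4 kg O₂/d.

R_O ≈ 694 kg O₂/d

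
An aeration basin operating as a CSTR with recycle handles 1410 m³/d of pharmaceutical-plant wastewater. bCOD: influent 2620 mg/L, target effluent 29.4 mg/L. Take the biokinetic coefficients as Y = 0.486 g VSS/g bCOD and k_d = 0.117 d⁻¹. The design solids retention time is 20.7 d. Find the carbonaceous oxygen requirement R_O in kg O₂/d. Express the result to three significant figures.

R_O ≈ 2920 kg O₂/d

Y_obs = Y / (1 + k_d θ_c) = 0.486 / (1 + 0.117 × 20.7) = 0.486 / 3.422 = 0.1420.
Substrate removed = Q·(S₀ − S) = 1410 m³/d × (2620 − 29.4) g/m³ = 3.65×10^6 g/d = 3653 kg/d.
Biomass synthesised: P_X = Y_obs × 3653 = 518.8 kg VSS/d.
R_O = Q·(S₀ − S) − 1.42·P_X = 3653 − 1.42 × 518.8 = 2916 kg O₂/d.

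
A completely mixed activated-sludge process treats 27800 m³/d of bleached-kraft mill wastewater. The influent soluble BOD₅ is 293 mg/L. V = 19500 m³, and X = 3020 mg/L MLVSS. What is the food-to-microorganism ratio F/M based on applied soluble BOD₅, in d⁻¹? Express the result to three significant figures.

F/M ≈ 0.138 d⁻¹

F/M = applied load / biomass = Q·S₀/(V·X) = 27800 × 293 / (19500 × 3020) = 0.1383 d⁻¹.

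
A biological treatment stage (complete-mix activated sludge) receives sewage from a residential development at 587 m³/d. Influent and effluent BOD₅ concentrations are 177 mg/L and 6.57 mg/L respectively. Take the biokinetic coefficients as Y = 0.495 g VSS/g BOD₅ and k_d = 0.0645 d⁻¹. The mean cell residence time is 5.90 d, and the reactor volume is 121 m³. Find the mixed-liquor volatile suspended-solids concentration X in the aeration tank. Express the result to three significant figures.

From V·X·(1 + k_d·θ_c) = Y·Q·(S₀ − S)·θ_c: X = 0.495 × 587 × (177 − 6.57) × 5.90 / [121 × (1 + 0.0645 × 5.90)] = 1749 mg/L.

X ≈ 1750 mg/L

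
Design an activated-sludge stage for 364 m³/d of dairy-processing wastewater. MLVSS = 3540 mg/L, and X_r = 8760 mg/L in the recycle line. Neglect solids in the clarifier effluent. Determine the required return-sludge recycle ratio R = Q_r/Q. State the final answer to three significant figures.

R ≈ 0.678

R = Q_r/Q = X/(X_r − X) = 3540 / (8760 − 3540) = 0.6782.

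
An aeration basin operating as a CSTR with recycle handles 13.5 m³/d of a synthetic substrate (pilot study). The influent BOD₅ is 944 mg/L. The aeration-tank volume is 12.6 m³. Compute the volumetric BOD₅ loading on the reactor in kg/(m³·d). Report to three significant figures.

L_v ≈ 1.01 kg BOD₅/(m³·d)

Applied BOD₅ load per unit volume = Q·S₀/V = (13.5 × 944/1000)/12.60 = 1.011 kg BOD₅·m⁻³·d⁻¹.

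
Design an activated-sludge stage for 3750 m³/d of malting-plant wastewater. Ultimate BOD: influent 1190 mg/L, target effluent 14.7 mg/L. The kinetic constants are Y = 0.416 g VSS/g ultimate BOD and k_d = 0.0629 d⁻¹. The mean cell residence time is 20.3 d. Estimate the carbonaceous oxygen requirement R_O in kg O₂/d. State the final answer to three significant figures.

Observed yield with endogenous decay: Y_obs = Y / (1 + k_d·θ_c) = 0.416 / (1 + 0.0629 × 20.3) = 0.416 / 2.277 = 0.1827 g VSS/g ultimate BOD.
Substrate removed = Q·(S₀ − S) = 3750 m³/d × (1190 − 14.7) g/m³ = 4.41×10^6 g/d = 4407 kg/d.
Net sludge production P_X = 0.1827 × 4407 = 805.3 kg VSS/d.
Carbonaceous O₂ demand = substrate oxidised − cell-mass equivalent = 4407 − 1.42 × 805.3 = 3264 kg O₂/d.

R_O ≈ 3260 kg O₂/d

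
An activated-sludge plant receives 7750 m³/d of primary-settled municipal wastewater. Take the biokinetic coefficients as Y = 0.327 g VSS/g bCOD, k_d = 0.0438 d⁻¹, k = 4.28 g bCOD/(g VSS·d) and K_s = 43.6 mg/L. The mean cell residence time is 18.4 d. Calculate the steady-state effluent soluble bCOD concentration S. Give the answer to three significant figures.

From the Monod/SRT balance for a CMAS, S = K_s·(1+k_d θ_c)/[θ_c·(Y k − k_d) − 1] = 43.6 × (1 + 0.0438 × 18.4) / [18.4 × (0.327 × 4.28 − 0.0438) − 1] = 78.74 / 23.95 = 3.288 mg/L.

S ≈ 3.29 mg/L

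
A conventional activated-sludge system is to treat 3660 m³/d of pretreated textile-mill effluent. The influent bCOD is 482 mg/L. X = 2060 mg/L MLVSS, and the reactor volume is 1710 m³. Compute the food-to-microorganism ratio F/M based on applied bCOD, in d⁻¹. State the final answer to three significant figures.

F/M ≈ 0.501 d⁻¹

F/M = applied load / biomass = Q·S₀/(V·X) = 3660 × 482 / (1710 × 2060) = 0.5008 d⁻¹.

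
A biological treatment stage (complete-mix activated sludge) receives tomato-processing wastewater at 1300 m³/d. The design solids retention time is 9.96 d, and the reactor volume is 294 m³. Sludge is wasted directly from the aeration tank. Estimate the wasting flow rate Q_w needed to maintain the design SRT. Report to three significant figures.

Q_w ≈ 29.5 m³/d

For wasting at MLVSS concentration, Q_w = V/θ_c = 294.0/9.96 = 29.52 m³/d.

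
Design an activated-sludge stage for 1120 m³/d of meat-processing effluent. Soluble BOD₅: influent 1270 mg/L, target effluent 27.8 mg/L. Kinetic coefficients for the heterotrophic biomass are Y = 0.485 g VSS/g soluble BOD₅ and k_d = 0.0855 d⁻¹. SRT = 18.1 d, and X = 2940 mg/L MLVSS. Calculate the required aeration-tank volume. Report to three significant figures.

V ≈ 1630 m³

From the SRT design equation V = Y Q (S₀−S) θ_c / [X (1 + k_d θ_c)] = 0.485 × 1120 × (1270 − 27.8) × 18.1 / [2940 × (1 + 0.0855 × 18.1)] = 1.22×10^7 / 7490 = 1631 m³.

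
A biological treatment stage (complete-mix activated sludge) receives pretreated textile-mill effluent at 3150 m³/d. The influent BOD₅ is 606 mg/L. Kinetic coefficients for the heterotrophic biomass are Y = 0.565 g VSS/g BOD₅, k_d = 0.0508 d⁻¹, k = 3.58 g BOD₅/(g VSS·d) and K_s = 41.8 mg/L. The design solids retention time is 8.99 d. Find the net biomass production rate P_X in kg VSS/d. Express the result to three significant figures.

P_X ≈ 736 kg VSS/d

For a completely mixed reactor with recycle the Lawrence–McCarty relation gives S = K_s·(1 + k_d·θ_c) / [θ_c·(Y·k − k_d) − 1] = 41.8 × (1 + 0.0508 × 8.99) / [8.99 × (0.565 × 3.58 − 0.0508) − 1] = 60.89 / 16.73 = 3.640 mg/L.
Observed yield with endogenous decay: Y_obs = Y / (1 + k_d·θ_c) = 0.565 / (1 + 0.0508 × 8.99) = 0.565 / 1.457 = 0.3879 g VSS/g BOD₅.
Mass of BOD₅ removed per day: Q(S₀ − S) = 3150 × 602.4 g/m³ = 1897 kg/d.
So the net sludge growth is P_X = 0.3879 × 1897 = 735.9 kg VSS/d.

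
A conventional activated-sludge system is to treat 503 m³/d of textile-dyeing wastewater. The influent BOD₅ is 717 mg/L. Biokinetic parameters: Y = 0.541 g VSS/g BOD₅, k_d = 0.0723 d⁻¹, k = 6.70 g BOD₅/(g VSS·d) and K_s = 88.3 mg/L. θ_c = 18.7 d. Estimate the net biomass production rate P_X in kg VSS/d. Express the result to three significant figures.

For a completely mixed reactor with recycle the Lawrence–McCarty relation gives S = K_s·(1 + k_d·θ_c) / [θ_c·(Y·k − k_d) − 1] = 88.3 × (1 + 0.0723 × 18.7) / [18.7 × (0.541 × 6.70 − 0.0723) − 1] = 207.7 / 65.43 = 3.174 mg/L.
Observed yield with endogenous decay: Y_obs = Y / (1 + k_d·θ_c) = 0.541 / (1 + 0.0723 × 18.7) = 0.541 / 2.352 = 0.2300 g VSS/g BOD₅.
Substrate removed = Q·(S₀ − S) = 503 m³/d × (717 − 3.17) g/m³ = 3.59×10^5 g/d = 359.1 kg/d.
P_X = Y_obs · Q(S₀ − S) = 0.2300 × 359.1 = 82.59 kg VSS/d.

P_X ≈ 82.6 kg VSS/d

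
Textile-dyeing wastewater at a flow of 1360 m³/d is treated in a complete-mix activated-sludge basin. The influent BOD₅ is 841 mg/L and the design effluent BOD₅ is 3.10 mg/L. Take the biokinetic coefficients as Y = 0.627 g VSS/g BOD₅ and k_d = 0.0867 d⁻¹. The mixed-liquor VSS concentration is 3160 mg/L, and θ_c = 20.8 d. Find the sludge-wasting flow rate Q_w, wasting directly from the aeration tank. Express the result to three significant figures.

Q_w ≈ 80.7 m³/d

Steady-state biomass mass balance: V·X·(1 + k_d·θ_c) = Y·Q·(S₀ − S)·θ_c, so V = 0.627 × 1360 × (841 − 3.10) × 20.8 / [3160 × (1 + 0.0867 × 20.8)] = 1.49×10^7 / 8859 = 1678 m³.
With mixed-liquor wasting, θ_c = V/Q_w, so Q_w = V/θ_c = 1678/20.8 = 80.66 m³/d.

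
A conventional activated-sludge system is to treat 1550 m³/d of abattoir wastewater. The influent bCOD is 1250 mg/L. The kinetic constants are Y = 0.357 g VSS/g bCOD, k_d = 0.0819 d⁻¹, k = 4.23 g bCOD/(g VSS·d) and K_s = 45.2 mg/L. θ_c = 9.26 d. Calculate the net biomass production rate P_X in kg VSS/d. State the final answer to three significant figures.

For a completely mixed reactor with recycle the Lawrence–McCarty relation gives S = K_s·(1 + k_d·θ_c) / [θ_c·(Y·k − k_d) − 1] = 45.2 × (1 + 0.0819 × 9.26) / [9.26 × (0.357 × 4.23 − 0.0819) − 1] = 79.48 / 12.23 = 6.501 mg/L.
Y_obs = Y / (1 + k_d θ_c) = 0.357 / (1 + 0.0819 × 9.26) = 0.357 / 1.758 = 0.2030.
Substrate removed = Q·(S₀ − S) = 1550 m³/d × (1250 − 6.50) g/m³ = 1.93×10^6 g/d = 1927 kg/d.
Biomass produced: P_X = Y_obs·Q·ΔS = 0.2030 × 1927 ≈ 391.3 kg VSS/d.

P_X ≈ 391 kg VSS/d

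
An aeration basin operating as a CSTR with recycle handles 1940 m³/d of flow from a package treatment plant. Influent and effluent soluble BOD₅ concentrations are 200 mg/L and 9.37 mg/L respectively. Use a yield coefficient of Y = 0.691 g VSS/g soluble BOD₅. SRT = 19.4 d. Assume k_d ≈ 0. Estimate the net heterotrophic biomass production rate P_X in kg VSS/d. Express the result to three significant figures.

P_X ≈ 256 kg VSS/d

No decay correction is needed, so Y_obs = Y = 0.691.
Q·(S₀ − S) = 1940 × (200 − 9.37) × 10⁻³ = 369.8 kg/d removed.
P_X = Y_obs · Q(S₀ − S) = 0.6910 × 369.8 = 255.5 kg VSS/d.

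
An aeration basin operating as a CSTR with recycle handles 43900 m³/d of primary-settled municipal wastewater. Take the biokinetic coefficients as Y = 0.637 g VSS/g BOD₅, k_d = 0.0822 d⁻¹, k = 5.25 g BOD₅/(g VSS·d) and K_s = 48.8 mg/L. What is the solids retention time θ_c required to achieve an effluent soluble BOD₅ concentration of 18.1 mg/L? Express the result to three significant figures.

θ_c ≈ 1.22 d

Specific growth rate at S = 18.1 mg/L: μ = YkS/(K_s+S) = 0.637·5.25·18.1/(48.8+18.1) = 0.9048 d⁻¹.
θ_c = 1/(μ − k_d) = 1/(0.9048 − 0.0822) = 1/0.8226 = 1.216 d.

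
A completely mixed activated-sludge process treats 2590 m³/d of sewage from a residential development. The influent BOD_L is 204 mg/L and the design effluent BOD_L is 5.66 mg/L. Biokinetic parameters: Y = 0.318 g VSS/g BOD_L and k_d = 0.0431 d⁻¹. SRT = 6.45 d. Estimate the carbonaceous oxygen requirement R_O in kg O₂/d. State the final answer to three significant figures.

The observed yield is Y_obs = Y/(1 + k_d·θ_c) = 0.318 / (1 + 0.0431 × 6.45) = 0.318 / 1.278 = 0.2488 g VSS per g BOD_L removed.
Q·(S₀ − S) = 2590 × (204 − 5.66) × 10⁻³ = 513.7 kg/d removed.
Biomass synthesised: P_X = Y_obs × 513.7 = 127.8 kg VSS/d.
Carbonaceous O₂ demand = substrate oxidised − cell-mass equivalent = 513.7 − 1.42 × 127.8 = 332.2 kg O₂/d.

R_O ≈ 332 kg O₂/d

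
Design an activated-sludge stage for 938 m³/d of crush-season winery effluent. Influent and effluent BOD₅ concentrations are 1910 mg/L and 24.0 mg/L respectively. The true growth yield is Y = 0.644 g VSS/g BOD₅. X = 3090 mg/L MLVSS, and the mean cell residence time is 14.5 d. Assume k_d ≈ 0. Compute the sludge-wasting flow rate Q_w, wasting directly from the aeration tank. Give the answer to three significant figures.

V·X = Y·Q·ΔS·θ_c gives V = 0.644 × 938 × (1910 − 24.0) × 14.5 / 3090 = 5346 m³.
With mixed-liquor wasting, θ_c = V/Q_w, so Q_w = V/θ_c = 5346/14.5 = 368.7 m³/d.

Q_w ≈ 369 m³/d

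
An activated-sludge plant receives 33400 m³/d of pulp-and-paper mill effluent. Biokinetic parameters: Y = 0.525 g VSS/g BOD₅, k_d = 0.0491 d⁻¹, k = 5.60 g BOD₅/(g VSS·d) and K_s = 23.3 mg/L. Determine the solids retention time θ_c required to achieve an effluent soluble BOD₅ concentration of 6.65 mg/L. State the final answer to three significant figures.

θ_c ≈ 1.66 d

From 1/θ_c = Y·k·S/(K_s + S) − k_d: Y·k·S/(K_s+S) = 0.525 × 5.60 × 6.65 / (23.3 + 6.65) = 0.6528 d⁻¹.
1/θ_c = 0.6528 − 0.0491 = 0.6037 d⁻¹, so θ_c = 1.656 d.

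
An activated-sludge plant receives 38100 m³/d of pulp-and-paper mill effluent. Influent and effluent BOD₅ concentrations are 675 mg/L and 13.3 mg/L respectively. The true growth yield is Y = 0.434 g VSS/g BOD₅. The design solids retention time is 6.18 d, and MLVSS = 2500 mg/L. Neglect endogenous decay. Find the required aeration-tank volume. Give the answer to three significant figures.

V ≈ 27000 m³

V·X = Y·Q·ΔS·θ_c gives V = 0.434 × 38100 × (675 − 13.3) × 6.18 / 2500 = 27047 m³.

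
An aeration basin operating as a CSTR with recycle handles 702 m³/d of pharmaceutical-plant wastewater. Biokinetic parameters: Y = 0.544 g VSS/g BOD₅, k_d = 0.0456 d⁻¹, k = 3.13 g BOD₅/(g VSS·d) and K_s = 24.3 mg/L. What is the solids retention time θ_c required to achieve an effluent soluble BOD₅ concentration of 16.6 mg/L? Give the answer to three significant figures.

From 1/θ_c = Y·k·S/(K_s + S) − k_d: Y·k·S/(K_s+S) = 0.544 × 3.13 × 16.6 / (24.3 + 16.6) = 0.6911 d⁻¹.
1/θ_c = 0.6911 − 0.0456 = 0.6455 d⁻¹, so θ_c = 1.549 d.

θ_c ≈ 1.55 d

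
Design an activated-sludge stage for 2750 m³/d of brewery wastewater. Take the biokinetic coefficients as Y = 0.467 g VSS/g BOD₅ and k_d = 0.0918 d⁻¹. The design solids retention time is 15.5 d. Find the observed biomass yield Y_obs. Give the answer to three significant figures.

Correct the yield for decay: Y_obs = Y/(1 + k_d θ_c) = 0.467 / (1 + 0.0918 × 15.5) = 0.467 / 2.423 = 0.1927.

Y_obs ≈ 0.193 g VSS/g BOD₅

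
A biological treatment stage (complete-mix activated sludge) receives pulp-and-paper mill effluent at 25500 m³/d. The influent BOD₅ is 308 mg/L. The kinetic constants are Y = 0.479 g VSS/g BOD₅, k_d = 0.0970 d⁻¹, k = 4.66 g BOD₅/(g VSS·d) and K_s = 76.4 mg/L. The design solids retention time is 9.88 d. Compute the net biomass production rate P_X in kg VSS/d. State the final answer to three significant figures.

From the Monod/SRT balance for a CMAS, S = K_s·(1+k_d θ_c)/[θ_c·(Y k − k_d) − 1] = 76.4 × (1 + 0.0970 × 9.88) / [9.88 × (0.479 × 4.66 − 0.0970) − 1] = 149.6 / 20.10 = 7.446 mg/L.
Y_obs = Y / (1 + k_d θ_c) = 0.479 / (1 + 0.0970 × 9.88) = 0.479 / 1.958 = 0.2446.
Substrate removed = Q·(S₀ − S) = 25500 m³/d × (308 − 7.45) g/m³ = 7.66×10^6 g/d = 7664 kg/d.
So the net sludge growth is P_X = 0.2446 × 7664 = 1875 kg VSS/d.

P_X ≈ 1870 kg VSS/d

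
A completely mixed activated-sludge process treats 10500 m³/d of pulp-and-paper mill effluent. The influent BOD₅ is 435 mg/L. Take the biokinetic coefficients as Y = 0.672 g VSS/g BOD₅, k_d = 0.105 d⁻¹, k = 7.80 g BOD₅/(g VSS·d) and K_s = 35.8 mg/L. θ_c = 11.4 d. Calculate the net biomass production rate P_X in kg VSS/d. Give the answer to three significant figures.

P_X ≈ 1390 kg VSS/d

For a completely mixed reactor with recycle the Lawrence–McCarty relation gives S = K_s·(1 + k_d·θ_c) / [θ_c·(Y·k − k_d) − 1] = 35.8 × (1 + 0.105 × 11.4) / [11.4 × (0.672 × 7.80 − 0.105) − 1] = 78.65 / 57.56 = 1.367 mg/L.
Observed yield with endogenous decay: Y_obs = Y / (1 + k_d·θ_c) = 0.672 / (1 + 0.105 × 11.4) = 0.672 / 2.197 = 0.3059 g VSS/g BOD₅.
Mass of BOD₅ removed per day: Q(S₀ − S) = 10500 × 433.6 g/m³ = 4553 kg/d.
P_X = Y_obs · Q(S₀ − S) = 0.3059 × 4553 = 1393 kg VSS/d.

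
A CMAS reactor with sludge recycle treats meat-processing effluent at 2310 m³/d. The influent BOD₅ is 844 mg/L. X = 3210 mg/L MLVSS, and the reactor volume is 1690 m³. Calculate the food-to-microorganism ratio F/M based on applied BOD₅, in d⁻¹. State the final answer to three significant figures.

F/M = Q·S₀ / (V·X) = 2310 × 844 / (1690 × 3210) = 0.3594 g BOD₅·(g VSS·d)⁻¹.

F/M ≈ 0.359 d⁻¹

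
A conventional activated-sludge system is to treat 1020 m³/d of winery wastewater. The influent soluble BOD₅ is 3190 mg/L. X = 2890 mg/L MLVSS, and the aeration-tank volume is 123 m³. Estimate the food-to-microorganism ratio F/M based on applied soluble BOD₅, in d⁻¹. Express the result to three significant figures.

F/M ≈ 9.15 d⁻¹

Food-to-microorganism ratio F/M = Q S₀ / (V X) = 1020 × 3190 / (123.0 × 2890) = 9.154 d⁻¹.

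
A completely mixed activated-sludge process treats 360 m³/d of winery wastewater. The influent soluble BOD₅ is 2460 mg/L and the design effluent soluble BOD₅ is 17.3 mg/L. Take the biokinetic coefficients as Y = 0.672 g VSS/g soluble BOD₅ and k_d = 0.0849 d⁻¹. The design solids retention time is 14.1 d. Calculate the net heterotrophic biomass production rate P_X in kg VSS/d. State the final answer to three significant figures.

Correct the yield for decay: Y_obs = Y/(1 + k_d θ_c) = 0.672 / (1 + 0.0849 × 14.1) = 0.672 / 2.197 = 0.3059.
Substrate removed = Q·(S₀ − S) = 360 m³/d × (2460 − 17.3) g/m³ = 8.79×10^5 g/d = 879.4 kg/d.
Net biomass production P_X = Y_obs × Q·(S₀ − S) = 0.3059 × 879.4 = 269.0 kg VSS/d.

P_X ≈ 269 kg VSS/d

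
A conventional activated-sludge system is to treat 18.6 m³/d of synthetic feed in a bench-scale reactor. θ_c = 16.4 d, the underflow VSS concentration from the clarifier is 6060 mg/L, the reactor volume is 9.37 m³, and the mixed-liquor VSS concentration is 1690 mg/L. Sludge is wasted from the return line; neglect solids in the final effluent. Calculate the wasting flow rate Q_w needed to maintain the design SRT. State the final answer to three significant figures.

Q_w ≈ 0.159 m³/d

Q_w = (V·X)/(θ_c X_r) = 9.370 × 1690 / (16.4 × 6060) = 0.1593 m³/d.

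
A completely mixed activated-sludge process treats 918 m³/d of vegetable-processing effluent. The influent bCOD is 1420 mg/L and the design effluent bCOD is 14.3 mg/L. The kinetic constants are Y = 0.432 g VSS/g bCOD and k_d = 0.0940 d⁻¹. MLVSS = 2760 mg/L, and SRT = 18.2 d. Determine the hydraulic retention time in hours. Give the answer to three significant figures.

τ ≈ 35.5 h

Steady-state biomass mass balance: V·X·(1 + k_d·θ_c) = Y·Q·(S₀ − S)·θ_c, so V = 0.432 × 918 × (1420 − 14.3) × 18.2 / [2760 × (1 + 0.0940 × 18.2)] = 1.01×10^7 / 7482 = 1356 m³.
Hydraulic retention time τ = V/Q = 1356 / 918 = 1.477 d = 35.45 h.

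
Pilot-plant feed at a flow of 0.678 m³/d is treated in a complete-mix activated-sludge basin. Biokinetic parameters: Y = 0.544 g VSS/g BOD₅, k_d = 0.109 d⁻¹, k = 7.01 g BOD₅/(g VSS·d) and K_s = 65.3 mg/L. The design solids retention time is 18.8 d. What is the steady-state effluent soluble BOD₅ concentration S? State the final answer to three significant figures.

S ≈ 2.90 mg/L

From the Monod/SRT balance for a CMAS, S = K_s·(1+k_d θ_c)/[θ_c·(Y k − k_d) − 1] = 65.3 × (1 + 0.109 × 18.8) / [18.8 × (0.544 × 7.01 − 0.109) − 1] = 199.1 / 68.64 = 2.901 mg/L.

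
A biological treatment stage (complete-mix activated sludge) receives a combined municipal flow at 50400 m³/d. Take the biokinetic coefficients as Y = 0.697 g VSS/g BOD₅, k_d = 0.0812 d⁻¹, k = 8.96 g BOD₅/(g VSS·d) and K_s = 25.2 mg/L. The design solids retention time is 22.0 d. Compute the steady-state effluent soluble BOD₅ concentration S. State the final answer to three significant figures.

Effluent substrate depends only on kinetics and SRT: S = K_s(1 + k_d θ_c) / [θ_c(Yk − k_d) − 1] = 25.2 × (1 + 0.0812 × 22.0) / [22.0 × (0.697 × 8.96 − 0.0812) − 1] = 70.22 / 134.6 = 0.5216 mg/L.

S ≈ 0.522 mg/L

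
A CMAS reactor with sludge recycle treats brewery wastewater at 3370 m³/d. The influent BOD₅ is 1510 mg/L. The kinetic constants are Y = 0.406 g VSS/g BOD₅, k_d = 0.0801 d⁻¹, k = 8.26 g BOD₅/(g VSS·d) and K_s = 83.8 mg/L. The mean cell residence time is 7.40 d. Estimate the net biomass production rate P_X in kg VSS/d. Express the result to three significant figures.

For a completely mixed reactor with recycle the Lawrence–McCarty relation gives S = K_s·(1 + k_d·θ_c) / [θ_c·(Y·k − k_d) − 1] = 83.8 × (1 + 0.0801 × 7.40) / [7.40 × (0.406 × 8.26 − 0.0801) − 1] = 133.5 / 23.22 = 5.747 mg/L.
The observed yield is Y_obs = Y/(1 + k_d·θ_c) = 0.406 / (1 + 0.0801 × 7.40) = 0.406 / 1.593 = 0.2549 g VSS per g BOD₅ removed.
Q·(S₀ − S) = 3370 × (1510 − 5.75) × 10⁻³ = 5069 kg/d removed.
Biomass produced: P_X = Y_obs·Q·ΔS = 0.2549 × 5069 ≈ 1292 kg VSS/d.

P_X ≈ 1290 kg VSS/d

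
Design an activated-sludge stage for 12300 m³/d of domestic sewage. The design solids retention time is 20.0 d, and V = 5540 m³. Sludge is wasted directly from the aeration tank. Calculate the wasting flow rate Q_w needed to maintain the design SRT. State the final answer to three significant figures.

Wasting from the aeration tank: Q_w = V / θ_c = 5540 / 20.0 = 277.0 m³/d.

Q_w ≈ 277 m³/d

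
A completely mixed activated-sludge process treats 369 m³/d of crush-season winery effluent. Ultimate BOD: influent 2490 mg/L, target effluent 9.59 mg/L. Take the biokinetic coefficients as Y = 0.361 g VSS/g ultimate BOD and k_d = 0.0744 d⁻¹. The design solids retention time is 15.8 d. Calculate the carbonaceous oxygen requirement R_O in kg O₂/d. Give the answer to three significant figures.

Observed yield with endogenous decay: Y_obs = Y / (1 + k_d·θ_c) = 0.361 / (1 + 0.0744 × 15.8) = 0.361 / 2.176 = 0.1659 g VSS/g ultimate BOD.
ΔS = 2490 − 9.59 = 2480 mg/L, so the substrate removal rate is 369 × 2480/1000 = 915.3 kg ultimate BOD/d.
P_X = Y_obs·Q·(S₀ − S) = 0.1659 × 915.3 = 151.9 kg VSS/d.
R_O = Q·(S₀ − S) − 1.42·P_X = 915.3 − 1.42 × 151.9 = 699.6 kg O₂/d.

R_O ≈ 700 kg O₂/d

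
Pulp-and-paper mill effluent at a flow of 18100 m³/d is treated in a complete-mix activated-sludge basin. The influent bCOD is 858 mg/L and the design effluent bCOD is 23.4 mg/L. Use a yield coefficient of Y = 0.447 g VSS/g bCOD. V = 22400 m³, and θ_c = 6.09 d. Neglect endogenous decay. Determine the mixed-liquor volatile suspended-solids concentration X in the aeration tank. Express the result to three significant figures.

X ≈ 1840 mg/L

From V·X = Y·Q·(S₀ − S)·θ_c (decay neglected): X = 0.447 × 18100 × (858 − 23.4) × 6.09 / 22400 = 1836 mg/L.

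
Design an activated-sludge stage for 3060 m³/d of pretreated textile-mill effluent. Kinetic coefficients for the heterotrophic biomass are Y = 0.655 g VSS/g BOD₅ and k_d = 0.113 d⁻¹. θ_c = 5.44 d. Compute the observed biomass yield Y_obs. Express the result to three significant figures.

Y_obs = Y / (1 + k_d θ_c) = 0.655 / (1 + 0.113 × 5.44) = 0.655 / 1.615 = 0.4056.

Y_obs ≈ 0.406 g VSS/g BOD₅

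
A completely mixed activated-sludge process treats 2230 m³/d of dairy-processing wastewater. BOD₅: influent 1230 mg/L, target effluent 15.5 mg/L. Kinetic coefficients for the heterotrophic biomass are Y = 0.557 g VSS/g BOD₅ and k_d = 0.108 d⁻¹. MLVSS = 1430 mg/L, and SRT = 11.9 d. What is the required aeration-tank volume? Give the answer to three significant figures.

Rearranging the biomass balance for a CMAS with decay, V = Y·Q·ΔS·θ_c / [X·(1+k_d θ_c)] = 0.557 × 2230 × (1230 − 15.5) × 11.9 / [1430 × (1 + 0.108 × 11.9)] = 1.8×10^7 / 3268 = 5493 m³.

V ≈ 5490 m³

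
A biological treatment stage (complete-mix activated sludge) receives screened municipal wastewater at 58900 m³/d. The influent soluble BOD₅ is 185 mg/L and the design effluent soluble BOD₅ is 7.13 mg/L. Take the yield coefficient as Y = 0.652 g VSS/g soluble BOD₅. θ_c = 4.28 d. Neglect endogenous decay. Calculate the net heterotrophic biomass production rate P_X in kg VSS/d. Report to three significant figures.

P_X ≈ 6830 kg VSS/d

Since k_d ≈ 0, Y_obs = Y = 0.652 g VSS/g soluble BOD₅.
Substrate removed = Q·(S₀ − S) = 58900 m³/d × (185 − 7.13) g/m³ = 1.05×10^7 g/d = 10477 kg/d.
Biomass produced: P_X = Y_obs·Q·ΔS = 0.6520 × 10477 ≈ 6831 kg VSS/d.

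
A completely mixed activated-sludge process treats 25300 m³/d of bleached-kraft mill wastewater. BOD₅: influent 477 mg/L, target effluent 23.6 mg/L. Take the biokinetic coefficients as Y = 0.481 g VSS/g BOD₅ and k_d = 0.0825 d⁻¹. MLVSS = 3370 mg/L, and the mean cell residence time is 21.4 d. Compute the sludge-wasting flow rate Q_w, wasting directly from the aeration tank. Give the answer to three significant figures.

Steady-state biomass mass balance: V·X·(1 + k_d·θ_c) = Y·Q·(S₀ − S)·θ_c, so V = 0.481 × 25300 × (477 − 23.6) × 21.4 / [3370 × (1 + 0.0825 × 21.4)] = 1.18×10^8 / 9320 = 12669 m³.
Wasting from the aeration tank: Q_w = V / θ_c = 12669 / 21.4 = 592.0 m³/d.

Q_w ≈ 592 m³/d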